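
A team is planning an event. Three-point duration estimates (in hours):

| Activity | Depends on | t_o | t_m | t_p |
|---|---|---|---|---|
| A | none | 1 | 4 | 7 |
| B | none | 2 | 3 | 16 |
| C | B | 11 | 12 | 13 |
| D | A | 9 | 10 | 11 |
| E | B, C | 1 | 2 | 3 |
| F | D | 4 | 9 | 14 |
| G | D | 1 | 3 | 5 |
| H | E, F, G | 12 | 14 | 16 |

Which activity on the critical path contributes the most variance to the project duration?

te_A = (1 + 4·4 + 7)/6 = 24/6 = 4; σ²_A = ((7−1)/6)² = 1.000
te_B = (2 + 4·3 + 16)/6 = 30/6 = 5; σ²_B = ((16−2)/6)² = 5.444
te_C = (11 + 4·12 + 13)/6 = 72/6 = 12; σ²_C = ((13−11)/6)² = 0.111
te_D = (9 + 4·10 + 11)/6 = 60/6 = 10; σ²_D = ((11−9)/6)² = 0.111
te_E = (1 + 4·2 + 3)/6 = 12/6 = 2; σ²_E = ((3−1)/6)² = 0.111
te_F = (4 + 4·9 + 14)/6 = 54/6 = 9; σ²_F = ((14−4)/6)² = 2.778
te_G = (1 + 4·3 + 5)/6 = 18/6 = 3; σ²_G = ((5−1)/6)² = 0.444
te_H = (12 + 4·14 + 16)/6 = 84/6 = 14; σ²_H = ((16−12)/6)² = 0.444

Forward pass:
ES_A = 0; EF_A = 4
ES_B = 0; EF_B = 5
ES_C = 5; EF_C = 5+12 = 17
ES_D = 4; EF_D = 4+10 = 14
ES_E = max(EF_B=5, EF_C=17) = 17; EF_E = 17+2 = 19
ES_F = 14; EF_F = 14+9 = 23
ES_G = 14; EF_G = 14+3 = 17
ES_H = max(EF_E=19, EF_F=23, EF_G=17) = 23; EF_H = 23+14 = 37
Expected project duration μ = 37 hours. Critical path: A → D → F → H.

Variances on critical path: σ²_A=1.000, σ²_D=0.111, σ²_F=2.778, σ²_H=0.444.
Largest is σ²_F = 2.778.

F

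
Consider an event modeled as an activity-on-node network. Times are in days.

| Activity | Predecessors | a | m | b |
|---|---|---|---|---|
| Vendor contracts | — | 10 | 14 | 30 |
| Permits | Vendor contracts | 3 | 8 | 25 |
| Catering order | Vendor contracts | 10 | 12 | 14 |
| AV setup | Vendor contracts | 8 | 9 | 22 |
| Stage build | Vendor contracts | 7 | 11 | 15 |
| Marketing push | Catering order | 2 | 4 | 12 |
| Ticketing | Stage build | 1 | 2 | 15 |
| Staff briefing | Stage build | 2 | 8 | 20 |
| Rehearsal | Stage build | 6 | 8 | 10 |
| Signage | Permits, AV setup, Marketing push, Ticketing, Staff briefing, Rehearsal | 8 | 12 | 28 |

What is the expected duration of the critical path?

50 days

te_Vendor contracts = (10 + 4·14 + 30)/6 = 96/6 = 16
te_Permits = (3 + 4·8 + 25)/6 = 60/6 = 10
te_Catering order = (10 + 4·12 + 14)/6 = 72/6 = 12
te_AV setup = (8 + 4·9 + 22)/6 = 66/6 = 11
te_Stage build = (7 + 4·11 + 15)/6 = 66/6 = 11
te_Marketing push = (2 + 4·4 + 12)/6 = 30/6 = 5
te_Ticketing = (1 + 4·2 + 15)/6 = 24/6 = 4
te_Staff briefing = (2 + 4·8 + 20)/6 = 54/6 = 9
te_Rehearsal = (6 + 4·8 + 10)/6 = 48/6 = 8
te_Signage = (8 + 4·12 + 28)/6 = 84/6 = 14

Forward pass:
ES_Vendor contracts = 0; EF_Vendor contracts = 16
ES_Permits = 16; EF_Permits = 16+10 = 26
ES_Catering order = 16; EF_Catering order = 16+12 = 28
ES_AV setup = 16; EF_AV setup = 16+11 = 27
ES_Stage build = 16; EF_Stage build = 16+11 = 27
ES_Marketing push = 28; EF_Marketing push = 28+5 = 33
ES_Ticketing = 27; EF_Ticketing = 27+4 = 31
ES_Staff briefing = 27; EF_Staff briefing = 27+9 = 36
ES_Rehearsal = 27; EF_Rehearsal = 27+8 = 35
ES_Signage = max(EF_Permits=26, EF_AV setup=27, EF_Marketing push=33, EF_Ticketing=31, EF_Staff briefing=36, EF_Rehearsal=35) = 36; EF_Signage = 36+14 = 50
Expected project duration μ = 50 days. Critical path: Vendor contracts → Stage build → Staff briefing → Signage.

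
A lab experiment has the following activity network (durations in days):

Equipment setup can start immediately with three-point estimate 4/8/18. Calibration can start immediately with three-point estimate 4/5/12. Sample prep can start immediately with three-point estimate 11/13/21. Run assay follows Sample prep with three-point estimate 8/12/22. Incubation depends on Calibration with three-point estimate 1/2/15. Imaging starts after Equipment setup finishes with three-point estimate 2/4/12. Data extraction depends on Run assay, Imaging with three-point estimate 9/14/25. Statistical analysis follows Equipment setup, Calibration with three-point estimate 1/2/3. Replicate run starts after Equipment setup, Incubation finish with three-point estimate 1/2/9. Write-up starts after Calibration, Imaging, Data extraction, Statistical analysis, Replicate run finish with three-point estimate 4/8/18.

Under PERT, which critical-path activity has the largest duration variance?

te_Equipment setup = (4 + 4·8 + 18)/6 = 54/6 = 9; σ²_Equipment setup = ((18−4)/6)² = 5.444
te_Calibration = (4 + 4·5 + 12)/6 = 36/6 = 6; σ²_Calibration = ((12−4)/6)² = 1.778
te_Sample prep = (11 + 4·13 + 21)/6 = 84/6 = 14; σ²_Sample prep = ((21−11)/6)² = 2.778
te_Run assay = (8 + 4·12 + 22)/6 = 78/6 = 13; σ²_Run assay = ((22−8)/6)² = 5.444
te_Incubation = (1 + 4·2 + 15)/6 = 24/6 = 4; σ²_Incubation = ((15−1)/6)² = 5.444
te_Imaging = (2 + 4·4 + 12)/6 = 30/6 = 5; σ²_Imaging = ((12−2)/6)² = 2.778
te_Data extraction = (9 + 4·14 + 25)/6 = 90/6 = 15; σ²_Data extraction = ((25−9)/6)² = 7.111
te_Statistical analysis = (1 + 4·2 + 3)/6 = 12/6 = 2; σ²_Statistical analysis = ((3−1)/6)² = 0.111
te_Replicate run = (1 + 4·2 + 9)/6 = 18/6 = 3; σ²_Replicate run = ((9−1)/6)² = 1.778
te_Write-up = (4 + 4·8 + 18)/6 = 54/6 = 9; σ²_Write-up = ((18−4)/6)² = 5.444

Forward pass:
ES_Equipment setup = 0; EF_Equipment setup = 9
ES_Calibration = 0; EF_Calibration = 6
ES_Sample prep = 0; EF_Sample prep = 14
ES_Run assay = 14; EF_Run assay = 14+13 = 27
ES_Incubation = 6; EF_Incubation = 6+4 = 10
ES_Imaging = 9; EF_Imaging = 9+5 = 14
ES_Data extraction = max(EF_Run assay=27, EF_Imaging=14) = 27; EF_Data extraction = 27+15 = 42
ES_Statistical analysis = max(EF_Equipment setup=9, EF_Calibration=6) = 9; EF_Statistical analysis = 9+2 = 11
ES_Replicate run = max(EF_Equipment setup=9, EF_Incubation=10) = 10; EF_Replicate run = 10+3 = 13
ES_Write-up = max(EF_Calibration=6, EF_Imaging=14, EF_Data extraction=42, EF_Statistical analysis=11, EF_Replicate run=13) = 42; EF_Write-up = 42+9 = 51
Expected project duration μ = 51 days. Critical path: Sample prep → Run assay → Data extraction → Write-up.

Variances on critical path: σ²_Sample prep=2.778, σ²_Run assay=5.444, σ²_Data extraction=7.111, σ²_Write-up=5.444.
Largest is σ²_Data extraction = 7.111.

Data extraction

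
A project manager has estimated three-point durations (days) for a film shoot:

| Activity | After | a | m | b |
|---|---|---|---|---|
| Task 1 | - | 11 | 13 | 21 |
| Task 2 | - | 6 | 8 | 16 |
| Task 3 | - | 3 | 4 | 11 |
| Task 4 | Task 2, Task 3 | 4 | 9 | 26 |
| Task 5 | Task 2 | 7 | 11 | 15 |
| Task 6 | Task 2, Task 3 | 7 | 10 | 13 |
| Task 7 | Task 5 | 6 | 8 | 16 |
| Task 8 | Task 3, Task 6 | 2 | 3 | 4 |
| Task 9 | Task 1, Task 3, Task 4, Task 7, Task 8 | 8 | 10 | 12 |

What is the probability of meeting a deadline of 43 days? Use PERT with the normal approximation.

0.924

te_Task 1 = (11 + 4·13 + 21)/6 = 84/6 = 14; σ²_Task 1 = ((21−11)/6)² = 2.778
te_Task 2 = (6 + 4·8 + 16)/6 = 54/6 = 9; σ²_Task 2 = ((16−6)/6)² = 2.778
te_Task 3 = (3 + 4·4 + 11)/6 = 30/6 = 5; σ²_Task 3 = ((11−3)/6)² = 1.778
te_Task 4 = (4 + 4·9 + 26)/6 = 66/6 = 11; σ²_Task 4 = ((26−4)/6)² = 13.444
te_Task 5 = (7 + 4·11 + 15)/6 = 66/6 = 11; σ²_Task 5 = ((15−7)/6)² = 1.778
te_Task 6 = (7 + 4·10 + 13)/6 = 60/6 = 10; σ²_Task 6 = ((13−7)/6)² = 1.000
te_Task 7 = (6 + 4·8 + 16)/6 = 54/6 = 9; σ²_Task 7 = ((16−6)/6)² = 2.778
te_Task 8 = (2 + 4·3 + 4)/6 = 18/6 = 3; σ²_Task 8 = ((4−2)/6)² = 0.111
te_Task 9 = (8 + 4·10 + 12)/6 = 60/6 = 10; σ²_Task 9 = ((12−8)/6)² = 0.444

Forward pass:
ES_Task 1 = 0; EF_Task 1 = 14
ES_Task 2 = 0; EF_Task 2 = 9
ES_Task 3 = 0; EF_Task 3 = 5
ES_Task 4 = max(EF_Task 2=9, EF_Task 3=5) = 9; EF_Task 4 = 9+11 = 20
ES_Task 5 = 9; EF_Task 5 = 9+11 = 20
ES_Task 6 = max(EF_Task 2=9, EF_Task 3=5) = 9; EF_Task 6 = 9+10 = 19
ES_Task 7 = 20; EF_Task 7 = 20+9 = 29
ES_Task 8 = max(EF_Task 3=5, EF_Task 6=19) = 19; EF_Task 8 = 19+3 = 22
ES_Task 9 = max(EF_Task 1=14, EF_Task 3=5, EF_Task 4=20, EF_Task 7=29, EF_Task 8=22) = 29; EF_Task 9 = 29+10 = 39
Expected project duration μ = 39 days. Critical path: Task 2 → Task 5 → Task 7 → Task 9.

Variance along critical path = 2.778 + 1.778 + 2.778 + 0.444 = 7.778; σ = √7.778 = 2.789 days.
Z = (43 − 39) / 2.789 = 1.434
P(T ≤ 43) = Φ(1.434) ≈ 0.924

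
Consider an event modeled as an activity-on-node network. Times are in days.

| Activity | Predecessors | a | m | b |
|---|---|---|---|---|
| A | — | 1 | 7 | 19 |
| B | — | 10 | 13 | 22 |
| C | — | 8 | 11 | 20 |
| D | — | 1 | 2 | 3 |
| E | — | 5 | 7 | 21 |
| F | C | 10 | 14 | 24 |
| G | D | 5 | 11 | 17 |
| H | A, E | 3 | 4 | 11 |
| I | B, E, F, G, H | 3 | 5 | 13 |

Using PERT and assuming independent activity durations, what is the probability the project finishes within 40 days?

0.977

te_A = (1 + 4·7 + 19)/6 = 48/6 = 8; σ²_A = ((19−1)/6)² = 9.000
te_B = (10 + 4·13 + 22)/6 = 84/6 = 14; σ²_B = ((22−10)/6)² = 4.000
te_C = (8 + 4·11 + 20)/6 = 72/6 = 12; σ²_C = ((20−8)/6)² = 4.000
te_D = (1 + 4·2 + 3)/6 = 12/6 = 2; σ²_D = ((3−1)/6)² = 0.111
te_E = (5 + 4·7 + 21)/6 = 54/6 = 9; σ²_E = ((21−5)/6)² = 7.111
te_F = (10 + 4·14 + 24)/6 = 90/6 = 15; σ²_F = ((24−10)/6)² = 5.444
te_G = (5 + 4·11 + 17)/6 = 66/6 = 11; σ²_G = ((17−5)/6)² = 4.000
te_H = (3 + 4·4 + 11)/6 = 30/6 = 5; σ²_H = ((11−3)/6)² = 1.778
te_I = (3 + 4·5 + 13)/6 = 36/6 = 6; σ²_I = ((13−3)/6)² = 2.778

Forward pass:
ES_A = 0; EF_A = 8
ES_B = 0; EF_B = 14
ES_C = 0; EF_C = 12
ES_D = 0; EF_D = 2
ES_E = 0; EF_E = 9
ES_F = 12; EF_F = 12+15 = 27
ES_G = 2; EF_G = 2+11 = 13
ES_H = max(EF_A=8, EF_E=9) = 9; EF_H = 9+5 = 14
ES_I = max(EF_B=14, EF_E=9, EF_F=27, EF_G=13, EF_H=14) = 27; EF_I = 27+6 = 33
Expected project duration μ = 33 days. Critical path: C → F → I.

Variance along critical path = 4.000 + 5.444 + 2.778 = 12.222; σ = √12.222 = 3.496 days.
Z = (40 − 33) / 3.496 = 2.002
P(T ≤ 40) = Φ(2.002) ≈ 0.977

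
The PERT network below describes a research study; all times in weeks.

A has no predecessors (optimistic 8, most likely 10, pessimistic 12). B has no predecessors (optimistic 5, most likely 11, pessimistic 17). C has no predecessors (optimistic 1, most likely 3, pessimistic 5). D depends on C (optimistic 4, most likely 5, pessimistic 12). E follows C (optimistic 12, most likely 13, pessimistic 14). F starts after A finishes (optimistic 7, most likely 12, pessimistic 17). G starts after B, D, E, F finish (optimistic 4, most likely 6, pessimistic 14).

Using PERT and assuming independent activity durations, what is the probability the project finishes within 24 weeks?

0.021

te_A = (8 + 4·10 + 12)/6 = 60/6 = 10; σ²_A = ((12−8)/6)² = 0.444
te_B = (5 + 4·11 + 17)/6 = 66/6 = 11; σ²_B = ((17−5)/6)² = 4.000
te_C = (1 + 4·3 + 5)/6 = 18/6 = 3; σ²_C = ((5−1)/6)² = 0.444
te_D = (4 + 4·5 + 12)/6 = 36/6 = 6; σ²_D = ((12−4)/6)² = 1.778
te_E = (12 + 4·13 + 14)/6 = 78/6 = 13; σ²_E = ((14−12)/6)² = 0.111
te_F = (7 + 4·12 + 17)/6 = 72/6 = 12; σ²_F = ((17−7)/6)² = 2.778
te_G = (4 + 4·6 + 14)/6 = 42/6 = 7; σ²_G = ((14−4)/6)² = 2.778

Forward pass:
ES_A = 0; EF_A = 10
ES_B = 0; EF_B = 11
ES_C = 0; EF_C = 3
ES_D = 3; EF_D = 3+6 = 9
ES_E = 3; EF_E = 3+13 = 16
ES_F = 10; EF_F = 10+12 = 22
ES_G = max(EF_B=11, EF_D=9, EF_E=16, EF_F=22) = 22; EF_G = 22+7 = 29
Expected project duration μ = 29 weeks. Critical path: A → F → G.

Variance along critical path = 0.444 + 2.778 + 2.778 = 6.000; σ = √6.000 = 2.449 weeks.
Z = (24 − 29) / 2.449 = -2.041
P(T ≤ 24) = Φ(-2.041) ≈ 0.021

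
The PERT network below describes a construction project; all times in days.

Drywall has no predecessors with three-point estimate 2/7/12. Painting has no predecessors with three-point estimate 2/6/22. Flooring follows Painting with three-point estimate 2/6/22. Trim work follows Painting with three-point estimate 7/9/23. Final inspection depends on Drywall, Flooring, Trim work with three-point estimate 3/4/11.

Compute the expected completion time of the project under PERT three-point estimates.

24 days

te_Drywall = (2 + 4·7 + 12)/6 = 42/6 = 7
te_Painting = (2 + 4·6 + 22)/6 = 48/6 = 8
te_Flooring = (2 + 4·6 + 22)/6 = 48/6 = 8
te_Trim work = (7 + 4·9 + 23)/6 = 66/6 = 11
te_Final inspection = (3 + 4·4 + 11)/6 = 30/6 = 5

Forward pass:
ES_Drywall = 0; EF_Drywall = 7
ES_Painting = 0; EF_Painting = 8
ES_Flooring = 8; EF_Flooring = 8+8 = 16
ES_Trim work = 8; EF_Trim work = 8+11 = 19
ES_Final inspection = max(EF_Drywall=7, EF_Flooring=16, EF_Trim work=19) = 19; EF_Final inspection = 19+5 = 24
Expected project duration μ = 24 days. Critical path: Painting → Trim work → Final inspection.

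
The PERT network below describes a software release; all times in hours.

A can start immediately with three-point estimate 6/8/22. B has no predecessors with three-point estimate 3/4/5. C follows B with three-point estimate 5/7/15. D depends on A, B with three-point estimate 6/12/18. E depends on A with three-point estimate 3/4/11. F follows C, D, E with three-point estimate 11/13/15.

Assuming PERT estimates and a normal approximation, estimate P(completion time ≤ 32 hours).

0.189

te_A = (6 + 4·8 + 22)/6 = 60/6 = 10; σ²_A = ((22−6)/6)² = 7.111
te_B = (3 + 4·4 + 5)/6 = 24/6 = 4; σ²_B = ((5−3)/6)² = 0.111
te_C = (5 + 4·7 + 15)/6 = 48/6 = 8; σ²_C = ((15−5)/6)² = 2.778
te_D = (6 + 4·12 + 18)/6 = 72/6 = 12; σ²_D = ((18−6)/6)² = 4.000
te_E = (3 + 4·4 + 11)/6 = 30/6 = 5; σ²_E = ((11−3)/6)² = 1.778
te_F = (11 + 4·13 + 15)/6 = 78/6 = 13; σ²_F = ((15−11)/6)² = 0.444

Forward pass:
ES_A = 0; EF_A = 10
ES_B = 0; EF_B = 4
ES_C = 4; EF_C = 4+8 = 12
ES_D = max(EF_A=10, EF_B=4) = 10; EF_D = 10+12 = 22
ES_E = 10; EF_E = 10+5 = 15
ES_F = max(EF_C=12, EF_D=22, EF_E=15) = 22; EF_F = 22+13 = 35
Expected project duration μ = 35 hours. Critical path: A → D → F.

Variance along critical path = 7.111 + 4.000 + 0.444 = 11.556; σ = √11.556 = 3.399 hours.
Z = (32 − 35) / 3.399 = -0.883
P(T ≤ 32) = Φ(-0.883) ≈ 0.189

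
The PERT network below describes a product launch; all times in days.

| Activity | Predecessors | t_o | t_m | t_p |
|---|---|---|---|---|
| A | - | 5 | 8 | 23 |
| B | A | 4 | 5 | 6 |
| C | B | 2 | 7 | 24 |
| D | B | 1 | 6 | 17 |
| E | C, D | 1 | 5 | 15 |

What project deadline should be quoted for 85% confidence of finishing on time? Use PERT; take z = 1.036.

te_A = (5 + 4·8 + 23)/6 = 60/6 = 10; σ²_A = ((23−5)/6)² = 9.000
te_B = (4 + 4·5 + 6)/6 = 30/6 = 5; σ²_B = ((6−4)/6)² = 0.111
te_C = (2 + 4·7 + 24)/6 = 54/6 = 9; σ²_C = ((24−2)/6)² = 13.444
te_D = (1 + 4·6 + 17)/6 = 42/6 = 7; σ²_D = ((17−1)/6)² = 7.111
te_E = (1 + 4·5 + 15)/6 = 36/6 = 6; σ²_E = ((15−1)/6)² = 5.444

Forward pass:
ES_A = 0; EF_A = 10
ES_B = 10; EF_B = 10+5 = 15
ES_C = 15; EF_C = 15+9 = 24
ES_D = 15; EF_D = 15+7 = 22
ES_E = max(EF_C=24, EF_D=22) = 24; EF_E = 24+6 = 30
Expected project duration μ = 30 days. Critical path: A → B → C → E.

Variance along critical path = 9.000 + 0.111 + 13.444 + 5.444 = 28.000; σ = 5.292 days.
D = μ + z·σ = 30 + 1.036·5.292 = 35.5 days

35.5 days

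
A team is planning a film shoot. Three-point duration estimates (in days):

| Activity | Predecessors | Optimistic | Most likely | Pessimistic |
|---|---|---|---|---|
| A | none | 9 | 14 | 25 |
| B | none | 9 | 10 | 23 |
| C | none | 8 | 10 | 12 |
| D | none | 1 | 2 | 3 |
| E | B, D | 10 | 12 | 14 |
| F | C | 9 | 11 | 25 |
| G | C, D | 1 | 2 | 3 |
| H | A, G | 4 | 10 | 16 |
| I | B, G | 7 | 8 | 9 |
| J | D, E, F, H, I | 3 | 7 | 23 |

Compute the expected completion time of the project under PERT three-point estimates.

te_A = (9 + 4·14 + 25)/6 = 90/6 = 15
te_B = (9 + 4·10 + 23)/6 = 72/6 = 12
te_C = (8 + 4·10 + 12)/6 = 60/6 = 10
te_D = (1 + 4·2 + 3)/6 = 12/6 = 2
te_E = (10 + 4·12 + 14)/6 = 72/6 = 12
te_F = (9 + 4·11 + 25)/6 = 78/6 = 13
te_G = (1 + 4·2 + 3)/6 = 12/6 = 2
te_H = (4 + 4·10 + 16)/6 = 60/6 = 10
te_I = (7 + 4·8 + 9)/6 = 48/6 = 8
te_J = (3 + 4·7 + 23)/6 = 54/6 = 9

Forward pass:
ES_A = 0; EF_A = 15
ES_B = 0; EF_B = 12
ES_C = 0; EF_C = 10
ES_D = 0; EF_D = 2
ES_E = max(EF_B=12, EF_D=2) = 12; EF_E = 12+12 = 24
ES_F = 10; EF_F = 10+13 = 23
ES_G = max(EF_C=10, EF_D=2) = 10; EF_G = 10+2 = 12
ES_H = max(EF_A=15, EF_G=12) = 15; EF_H = 15+10 = 25
ES_I = max(EF_B=12, EF_G=12) = 12; EF_I = 12+8 = 20
ES_J = max(EF_D=2, EF_E=24, EF_F=23, EF_H=25, EF_I=20) = 25; EF_J = 25+9 = 34
Expected project duration μ = 34 days. Critical path: A → H → J.

34 days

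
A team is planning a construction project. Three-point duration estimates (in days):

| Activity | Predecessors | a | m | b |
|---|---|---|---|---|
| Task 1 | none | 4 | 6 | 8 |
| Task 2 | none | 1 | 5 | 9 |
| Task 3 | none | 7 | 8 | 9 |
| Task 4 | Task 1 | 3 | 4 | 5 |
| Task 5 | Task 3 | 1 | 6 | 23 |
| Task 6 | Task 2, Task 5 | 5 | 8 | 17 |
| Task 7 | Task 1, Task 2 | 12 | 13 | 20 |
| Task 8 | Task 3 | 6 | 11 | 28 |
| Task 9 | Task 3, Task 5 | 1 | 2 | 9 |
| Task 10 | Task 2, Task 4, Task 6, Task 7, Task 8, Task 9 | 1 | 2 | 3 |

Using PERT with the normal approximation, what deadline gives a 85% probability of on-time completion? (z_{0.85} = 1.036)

31.4 days

te_Task 1 = (4 + 4·6 + 8)/6 = 36/6 = 6; σ²_Task 1 = ((8−4)/6)² = 0.444
te_Task 2 = (1 + 4·5 + 9)/6 = 30/6 = 5; σ²_Task 2 = ((9−1)/6)² = 1.778
te_Task 3 = (7 + 4·8 + 9)/6 = 48/6 = 8; σ²_Task 3 = ((9−7)/6)² = 0.111
te_Task 4 = (3 + 4·4 + 5)/6 = 24/6 = 4; σ²_Task 4 = ((5−3)/6)² = 0.111
te_Task 5 = (1 + 4·6 + 23)/6 = 48/6 = 8; σ²_Task 5 = ((23−1)/6)² = 13.444
te_Task 6 = (5 + 4·8 + 17)/6 = 54/6 = 9; σ²_Task 6 = ((17−5)/6)² = 4.000
te_Task 7 = (12 + 4·13 + 20)/6 = 84/6 = 14; σ²_Task 7 = ((20−12)/6)² = 1.778
te_Task 8 = (6 + 4·11 + 28)/6 = 78/6 = 13; σ²_Task 8 = ((28−6)/6)² = 13.444
te_Task 9 = (1 + 4·2 + 9)/6 = 18/6 = 3; σ²_Task 9 = ((9−1)/6)² = 1.778
te_Task 10 = (1 + 4·2 + 3)/6 = 12/6 = 2; σ²_Task 10 = ((3−1)/6)² = 0.111

Forward pass:
ES_Task 1 = 0; EF_Task 1 = 6
ES_Task 2 = 0; EF_Task 2 = 5
ES_Task 3 = 0; EF_Task 3 = 8
ES_Task 4 = 6; EF_Task 4 = 6+4 = 10
ES_Task 5 = 8; EF_Task 5 = 8+8 = 16
ES_Task 6 = max(EF_Task 2=5, EF_Task 5=16) = 16; EF_Task 6 = 16+9 = 25
ES_Task 7 = max(EF_Task 1=6, EF_Task 2=5) = 6; EF_Task 7 = 6+14 = 20
ES_Task 8 = 8; EF_Task 8 = 8+13 = 21
ES_Task 9 = max(EF_Task 3=8, EF_Task 5=16) = 16; EF_Task 9 = 16+3 = 19
ES_Task 10 = max(EF_Task 2=5, EF_Task 4=10, EF_Task 6=25, EF_Task 7=20, EF_Task 8=21, EF_Task 9=19) = 25; EF_Task 10 = 25+2 = 27
Expected project duration μ = 27 days. Critical path: Task 3 → Task 5 → Task 6 → Task 10.

Variance along critical path = 0.111 + 13.444 + 4.000 + 0.111 = 17.667; σ = 4.203 days.
D = μ + z·σ = 27 + 1.036·4.203 = 31.4 days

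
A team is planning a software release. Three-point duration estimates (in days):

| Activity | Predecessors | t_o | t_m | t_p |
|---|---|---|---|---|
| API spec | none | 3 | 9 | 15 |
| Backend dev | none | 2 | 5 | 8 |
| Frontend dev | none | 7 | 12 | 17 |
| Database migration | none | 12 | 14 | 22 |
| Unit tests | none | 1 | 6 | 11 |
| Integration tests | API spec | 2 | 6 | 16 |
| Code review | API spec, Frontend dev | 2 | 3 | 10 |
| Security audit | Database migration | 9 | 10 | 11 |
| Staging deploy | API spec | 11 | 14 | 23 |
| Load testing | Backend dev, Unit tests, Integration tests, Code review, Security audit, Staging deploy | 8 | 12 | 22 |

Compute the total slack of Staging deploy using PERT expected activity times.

te_API spec = (3 + 4·9 + 15)/6 = 54/6 = 9
te_Backend dev = (2 + 4·5 + 8)/6 = 30/6 = 5
te_Frontend dev = (7 + 4·12 + 17)/6 = 72/6 = 12
te_Database migration = (12 + 4·14 + 22)/6 = 90/6 = 15
te_Unit tests = (1 + 4·6 + 11)/6 = 36/6 = 6
te_Integration tests = (2 + 4·6 + 16)/6 = 42/6 = 7
te_Code review = (2 + 4·3 + 10)/6 = 24/6 = 4
te_Security audit = (9 + 4·10 + 11)/6 = 60/6 = 10
te_Staging deploy = (11 + 4·14 + 23)/6 = 90/6 = 15
te_Load testing = (8 + 4·12 + 22)/6 = 78/6 = 13

Forward pass:
ES_API spec = 0; EF_API spec = 9
ES_Backend dev = 0; EF_Backend dev = 5
ES_Frontend dev = 0; EF_Frontend dev = 12
ES_Database migration = 0; EF_Database migration = 15
ES_Unit tests = 0; EF_Unit tests = 6
ES_Integration tests = 9; EF_Integration tests = 9+7 = 16
ES_Code review = max(EF_API spec=9, EF_Frontend dev=12) = 12; EF_Code review = 12+4 = 16
ES_Security audit = 15; EF_Security audit = 15+10 = 25
ES_Staging deploy = 9; EF_Staging deploy = 9+15 = 24
ES_Load testing = max(EF_Backend dev=5, EF_Unit tests=6, EF_Integration tests=16, EF_Code review=16, EF_Security audit=25, EF_Staging deploy=24) = 25; EF_Load testing = 25+13 = 38
Expected project duration μ = 38 days. Critical path: Database migration → Security audit → Load testing.

Backward pass:
LF_Load testing = 38; LS_Load testing = 38−13 = 25
LF_Staging deploy = LS_Load testing = 25; LS_Staging deploy = 25−15 = 10
LF_Security audit = LS_Load testing = 25; LS_Security audit = 25−10 = 15
LF_Code review = LS_Load testing = 25; LS_Code review = 25−4 = 21
LF_Integration tests = LS_Load testing = 25; LS_Integration tests = 25−7 = 18
LF_Unit tests = LS_Load testing = 25; LS_Unit tests = 25−6 = 19
LF_Database migration = LS_Security audit = 15; LS_Database migration = 15−15 = 0
LF_Frontend dev = LS_Code review = 21; LS_Frontend dev = 21−12 = 9
LF_Backend dev = LS_Load testing = 25; LS_Backend dev = 25−5 = 20
LF_API spec = min(LS_Integration tests=18, LS_Code review=21, LS_Staging deploy=10) = 10; LS_API spec = 10−9 = 1
Slack_Staging deploy = LS_Staging deploy − ES_Staging deploy = 10 − 9 = 1

1 days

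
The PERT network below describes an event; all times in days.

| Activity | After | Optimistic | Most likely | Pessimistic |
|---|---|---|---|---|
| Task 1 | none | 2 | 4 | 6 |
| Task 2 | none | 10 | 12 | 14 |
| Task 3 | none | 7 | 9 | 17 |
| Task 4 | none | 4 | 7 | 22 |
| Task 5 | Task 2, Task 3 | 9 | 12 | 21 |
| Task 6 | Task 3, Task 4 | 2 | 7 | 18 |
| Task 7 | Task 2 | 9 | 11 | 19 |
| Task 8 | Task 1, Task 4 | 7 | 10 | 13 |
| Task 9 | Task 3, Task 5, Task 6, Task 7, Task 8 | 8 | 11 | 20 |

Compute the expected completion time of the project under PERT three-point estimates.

te_Task 1 = (2 + 4·4 + 6)/6 = 24/6 = 4
te_Task 2 = (10 + 4·12 + 14)/6 = 72/6 = 12
te_Task 3 = (7 + 4·9 + 17)/6 = 60/6 = 10
te_Task 4 = (4 + 4·7 + 22)/6 = 54/6 = 9
te_Task 5 = (9 + 4·12 + 21)/6 = 78/6 = 13
te_Task 6 = (2 + 4·7 + 18)/6 = 48/6 = 8
te_Task 7 = (9 + 4·11 + 19)/6 = 72/6 = 12
te_Task 8 = (7 + 4·10 + 13)/6 = 60/6 = 10
te_Task 9 = (8 + 4·11 + 20)/6 = 72/6 = 12

Forward pass:
ES_Task 1 = 0; EF_Task 1 = 4
ES_Task 2 = 0; EF_Task 2 = 12
ES_Task 3 = 0; EF_Task 3 = 10
ES_Task 4 = 0; EF_Task 4 = 9
ES_Task 5 = max(EF_Task 2=12, EF_Task 3=10) = 12; EF_Task 5 = 12+13 = 25
ES_Task 6 = max(EF_Task 3=10, EF_Task 4=9) = 10; EF_Task 6 = 10+8 = 18
ES_Task 7 = 12; EF_Task 7 = 12+12 = 24
ES_Task 8 = max(EF_Task 1=4, EF_Task 4=9) = 9; EF_Task 8 = 9+10 = 19
ES_Task 9 = max(EF_Task 3=10, EF_Task 5=25, EF_Task 6=18, EF_Task 7=24, EF_Task 8=19) = 25; EF_Task 9 = 25+12 = 37
Expected project duration μ = 37 days. Critical path: Task 2 → Task 5 → Task 9.

37 days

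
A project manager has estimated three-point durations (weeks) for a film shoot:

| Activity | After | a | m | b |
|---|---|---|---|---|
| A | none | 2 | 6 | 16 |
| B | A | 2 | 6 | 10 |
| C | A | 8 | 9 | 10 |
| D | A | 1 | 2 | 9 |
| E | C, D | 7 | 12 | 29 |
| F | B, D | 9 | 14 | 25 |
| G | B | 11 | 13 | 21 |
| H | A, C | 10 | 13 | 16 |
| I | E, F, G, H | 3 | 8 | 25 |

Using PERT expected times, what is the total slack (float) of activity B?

2 weeks

te_A = (2 + 4·6 + 16)/6 = 42/6 = 7
te_B = (2 + 4·6 + 10)/6 = 36/6 = 6
te_C = (8 + 4·9 + 10)/6 = 54/6 = 9
te_D = (1 + 4·2 + 9)/6 = 18/6 = 3
te_E = (7 + 4·12 + 29)/6 = 84/6 = 14
te_F = (9 + 4·14 + 25)/6 = 90/6 = 15
te_G = (11 + 4·13 + 21)/6 = 84/6 = 14
te_H = (10 + 4·13 + 16)/6 = 78/6 = 13
te_I = (3 + 4·8 + 25)/6 = 60/6 = 10

Forward pass:
ES_A = 0; EF_A = 7
ES_B = 7; EF_B = 7+6 = 13
ES_C = 7; EF_C = 7+9 = 16
ES_D = 7; EF_D = 7+3 = 10
ES_E = max(EF_C=16, EF_D=10) = 16; EF_E = 16+14 = 30
ES_F = max(EF_B=13, EF_D=10) = 13; EF_F = 13+15 = 28
ES_G = 13; EF_G = 13+14 = 27
ES_H = max(EF_A=7, EF_C=16) = 16; EF_H = 16+13 = 29
ES_I = max(EF_E=30, EF_F=28, EF_G=27, EF_H=29) = 30; EF_I = 30+10 = 40
Expected project duration μ = 40 weeks. Critical path: A → C → E → I.

Backward pass:
LF_I = 40; LS_I = 40−10 = 30
LF_H = LS_I = 30; LS_H = 30−13 = 17
LF_G = LS_I = 30; LS_G = 30−14 = 16
LF_F = LS_I = 30; LS_F = 30−15 = 15
LF_E = LS_I = 30; LS_E = 30−14 = 16
LF_D = min(LS_E=16, LS_F=15) = 15; LS_D = 15−3 = 12
LF_C = min(LS_E=16, LS_H=17) = 16; LS_C = 16−9 = 7
LF_B = min(LS_F=15, LS_G=16) = 15; LS_B = 15−6 = 9
LF_A = min(LS_B=9, LS_C=7, LS_D=12, LS_H=17) = 7; LS_A = 7−7 = 0
Slack_B = LS_B − ES_B = 9 − 7 = 2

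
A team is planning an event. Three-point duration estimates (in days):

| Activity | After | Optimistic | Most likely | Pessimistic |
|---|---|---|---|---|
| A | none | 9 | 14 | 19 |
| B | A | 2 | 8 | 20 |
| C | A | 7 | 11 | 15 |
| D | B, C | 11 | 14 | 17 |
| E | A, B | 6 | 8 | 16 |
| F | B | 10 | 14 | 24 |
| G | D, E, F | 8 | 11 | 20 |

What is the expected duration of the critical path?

51 days

te_A = (9 + 4·14 + 19)/6 = 84/6 = 14
te_B = (2 + 4·8 + 20)/6 = 54/6 = 9
te_C = (7 + 4·11 + 15)/6 = 66/6 = 11
te_D = (11 + 4·14 + 17)/6 = 84/6 = 14
te_E = (6 + 4·8 + 16)/6 = 54/6 = 9
te_F = (10 + 4·14 + 24)/6 = 90/6 = 15
te_G = (8 + 4·11 + 20)/6 = 72/6 = 12

Forward pass:
ES_A = 0; EF_A = 14
ES_B = 14; EF_B = 14+9 = 23
ES_C = 14; EF_C = 14+11 = 25
ES_D = max(EF_B=23, EF_C=25) = 25; EF_D = 25+14 = 39
ES_E = max(EF_A=14, EF_B=23) = 23; EF_E = 23+9 = 32
ES_F = 23; EF_F = 23+15 = 38
ES_G = max(EF_D=39, EF_E=32, EF_F=38) = 39; EF_G = 39+12 = 51
Expected project duration μ = 51 days. Critical path: A → C → D → G.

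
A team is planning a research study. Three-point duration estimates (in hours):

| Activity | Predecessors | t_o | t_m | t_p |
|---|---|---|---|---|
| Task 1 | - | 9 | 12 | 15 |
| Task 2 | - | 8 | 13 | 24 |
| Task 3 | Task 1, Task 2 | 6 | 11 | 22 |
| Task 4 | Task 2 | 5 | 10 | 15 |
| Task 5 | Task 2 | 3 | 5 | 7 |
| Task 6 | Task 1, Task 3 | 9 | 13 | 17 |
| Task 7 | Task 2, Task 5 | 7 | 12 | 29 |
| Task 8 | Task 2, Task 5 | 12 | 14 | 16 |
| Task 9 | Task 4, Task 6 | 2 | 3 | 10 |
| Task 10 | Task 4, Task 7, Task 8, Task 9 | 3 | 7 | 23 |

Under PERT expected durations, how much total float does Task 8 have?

te_Task 1 = (9 + 4·12 + 15)/6 = 72/6 = 12
te_Task 2 = (8 + 4·13 + 24)/6 = 84/6 = 14
te_Task 3 = (6 + 4·11 + 22)/6 = 72/6 = 12
te_Task 4 = (5 + 4·10 + 15)/6 = 60/6 = 10
te_Task 5 = (3 + 4·5 + 7)/6 = 30/6 = 5
te_Task 6 = (9 + 4·13 + 17)/6 = 78/6 = 13
te_Task 7 = (7 + 4·12 + 29)/6 = 84/6 = 14
te_Task 8 = (12 + 4·14 + 16)/6 = 84/6 = 14
te_Task 9 = (2 + 4·3 + 10)/6 = 24/6 = 4
te_Task 10 = (3 + 4·7 + 23)/6 = 54/6 = 9

Forward pass:
ES_Task 1 = 0; EF_Task 1 = 12
ES_Task 2 = 0; EF_Task 2 = 14
ES_Task 3 = max(EF_Task 1=12, EF_Task 2=14) = 14; EF_Task 3 = 14+12 = 26
ES_Task 4 = 14; EF_Task 4 = 14+10 = 24
ES_Task 5 = 14; EF_Task 5 = 14+5 = 19
ES_Task 6 = max(EF_Task 1=12, EF_Task 3=26) = 26; EF_Task 6 = 26+13 = 39
ES_Task 7 = max(EF_Task 2=14, EF_Task 5=19) = 19; EF_Task 7 = 19+14 = 33
ES_Task 8 = max(EF_Task 2=14, EF_Task 5=19) = 19; EF_Task 8 = 19+14 = 33
ES_Task 9 = max(EF_Task 4=24, EF_Task 6=39) = 39; EF_Task 9 = 39+4 = 43
ES_Task 10 = max(EF_Task 4=24, EF_Task 7=33, EF_Task 8=33, EF_Task 9=43) = 43; EF_Task 10 = 43+9 = 52
Expected project duration μ = 52 hours. Critical path: Task 2 → Task 3 → Task 6 → Task 9 → Task 10.

Backward pass:
LF_Task 10 = 52; LS_Task 10 = 52−9 = 43
LF_Task 9 = LS_Task 10 = 43; LS_Task 9 = 43−4 = 39
LF_Task 8 = LS_Task 10 = 43; LS_Task 8 = 43−14 = 29
LF_Task 7 = LS_Task 10 = 43; LS_Task 7 = 43−14 = 29
LF_Task 6 = LS_Task 9 = 39; LS_Task 6 = 39−13 = 26
LF_Task 5 = min(LS_Task 7=29, LS_Task 8=29) = 29; LS_Task 5 = 29−5 = 24
LF_Task 4 = min(LS_Task 9=39, LS_Task 10=43) = 39; LS_Task 4 = 39−10 = 29
LF_Task 3 = LS_Task 6 = 26; LS_Task 3 = 26−12 = 14
LF_Task 2 = min(LS_Task 3=14, LS_Task 4=29, LS_Task 5=24, LS_Task 7=29, LS_Task 8=29) = 14; LS_Task 2 = 14−14 = 0
LF_Task 1 = min(LS_Task 3=14, LS_Task 6=26) = 14; LS_Task 1 = 14−12 = 2
Slack_Task 8 = LS_Task 8 − ES_Task 8 = 29 − 19 = 10

10 hours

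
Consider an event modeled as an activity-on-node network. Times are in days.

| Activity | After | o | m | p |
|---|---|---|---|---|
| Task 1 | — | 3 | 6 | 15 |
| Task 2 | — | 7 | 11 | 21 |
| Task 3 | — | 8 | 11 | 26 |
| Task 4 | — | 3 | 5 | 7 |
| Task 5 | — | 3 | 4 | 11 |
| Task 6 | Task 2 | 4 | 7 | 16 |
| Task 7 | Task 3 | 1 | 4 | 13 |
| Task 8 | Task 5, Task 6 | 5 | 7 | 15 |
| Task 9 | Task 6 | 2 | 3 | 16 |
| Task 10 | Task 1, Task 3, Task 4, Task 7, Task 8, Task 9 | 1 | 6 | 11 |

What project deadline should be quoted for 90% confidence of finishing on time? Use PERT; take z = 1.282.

te_Task 1 = (3 + 4·6 + 15)/6 = 42/6 = 7; σ²_Task 1 = ((15−3)/6)² = 4.000
te_Task 2 = (7 + 4·11 + 21)/6 = 72/6 = 12; σ²_Task 2 = ((21−7)/6)² = 5.444
te_Task 3 = (8 + 4·11 + 26)/6 = 78/6 = 13; σ²_Task 3 = ((26−8)/6)² = 9.000
te_Task 4 = (3 + 4·5 + 7)/6 = 30/6 = 5; σ²_Task 4 = ((7−3)/6)² = 0.444
te_Task 5 = (3 + 4·4 + 11)/6 = 30/6 = 5; σ²_Task 5 = ((11−3)/6)² = 1.778
te_Task 6 = (4 + 4·7 + 16)/6 = 48/6 = 8; σ²_Task 6 = ((16−4)/6)² = 4.000
te_Task 7 = (1 + 4·4 + 13)/6 = 30/6 = 5; σ²_Task 7 = ((13−1)/6)² = 4.000
te_Task 8 = (5 + 4·7 + 15)/6 = 48/6 = 8; σ²_Task 8 = ((15−5)/6)² = 2.778
te_Task 9 = (2 + 4·3 + 16)/6 = 30/6 = 5; σ²_Task 9 = ((16−2)/6)² = 5.444
te_Task 10 = (1 + 4·6 + 11)/6 = 36/6 = 6; σ²_Task 10 = ((11−1)/6)² = 2.778

Forward pass:
ES_Task 1 = 0; EF_Task 1 = 7
ES_Task 2 = 0; EF_Task 2 = 12
ES_Task 3 = 0; EF_Task 3 = 13
ES_Task 4 = 0; EF_Task 4 = 5
ES_Task 5 = 0; EF_Task 5 = 5
ES_Task 6 = 12; EF_Task 6 = 12+8 = 20
ES_Task 7 = 13; EF_Task 7 = 13+5 = 18
ES_Task 8 = max(EF_Task 5=5, EF_Task 6=20) = 20; EF_Task 8 = 20+8 = 28
ES_Task 9 = 20; EF_Task 9 = 20+5 = 25
ES_Task 10 = max(EF_Task 1=7, EF_Task 3=13, EF_Task 4=5, EF_Task 7=18, EF_Task 8=28, EF_Task 9=25) = 28; EF_Task 10 = 28+6 = 34
Expected project duration μ = 34 days. Critical path: Task 2 → Task 6 → Task 8 → Task 10.

Variance along critical path = 5.444 + 4.000 + 2.778 + 2.778 = 15.000; σ = 3.873 days.
D = μ + z·σ = 34 + 1.282·3.873 = 39.0 days

39.0 days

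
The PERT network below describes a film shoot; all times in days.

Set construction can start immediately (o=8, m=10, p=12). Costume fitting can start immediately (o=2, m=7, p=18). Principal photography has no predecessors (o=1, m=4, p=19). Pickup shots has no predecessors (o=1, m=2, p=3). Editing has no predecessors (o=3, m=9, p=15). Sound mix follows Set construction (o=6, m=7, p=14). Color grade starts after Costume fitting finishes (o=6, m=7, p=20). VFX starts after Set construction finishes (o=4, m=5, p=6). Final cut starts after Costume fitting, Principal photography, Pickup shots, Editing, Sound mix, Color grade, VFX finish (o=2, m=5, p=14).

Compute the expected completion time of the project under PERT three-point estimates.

24 days

te_Set construction = (8 + 4·10 + 12)/6 = 60/6 = 10
te_Costume fitting = (2 + 4·7 + 18)/6 = 48/6 = 8
te_Principal photography = (1 + 4·4 + 19)/6 = 36/6 = 6
te_Pickup shots = (1 + 4·2 + 3)/6 = 12/6 = 2
te_Editing = (3 + 4·9 + 15)/6 = 54/6 = 9
te_Sound mix = (6 + 4·7 + 14)/6 = 48/6 = 8
te_Color grade = (6 + 4·7 + 20)/6 = 54/6 = 9
te_VFX = (4 + 4·5 + 6)/6 = 30/6 = 5
te_Final cut = (2 + 4·5 + 14)/6 = 36/6 = 6

Forward pass:
ES_Set construction = 0; EF_Set construction = 10
ES_Costume fitting = 0; EF_Costume fitting = 8
ES_Principal photography = 0; EF_Principal photography = 6
ES_Pickup shots = 0; EF_Pickup shots = 2
ES_Editing = 0; EF_Editing = 9
ES_Sound mix = 10; EF_Sound mix = 10+8 = 18
ES_Color grade = 8; EF_Color grade = 8+9 = 17
ES_VFX = 10; EF_VFX = 10+5 = 15
ES_Final cut = max(EF_Costume fitting=8, EF_Principal photography=6, EF_Pickup shots=2, EF_Editing=9, EF_Sound mix=18, EF_Color grade=17, EF_VFX=15) = 18; EF_Final cut = 18+6 = 24
Expected project duration μ = 24 days. Critical path: Set construction → Sound mix → Final cut.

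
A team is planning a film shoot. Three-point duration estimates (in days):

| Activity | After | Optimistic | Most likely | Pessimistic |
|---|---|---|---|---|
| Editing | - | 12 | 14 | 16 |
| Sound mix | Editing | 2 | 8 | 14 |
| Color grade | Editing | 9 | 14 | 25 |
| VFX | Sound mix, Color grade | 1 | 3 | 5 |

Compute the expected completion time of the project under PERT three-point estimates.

32 days

te_Editing = (12 + 4·14 + 16)/6 = 84/6 = 14
te_Sound mix = (2 + 4·8 + 14)/6 = 48/6 = 8
te_Color grade = (9 + 4·14 + 25)/6 = 90/6 = 15
te_VFX = (1 + 4·3 + 5)/6 = 18/6 = 3

Forward pass:
ES_Editing = 0; EF_Editing = 14
ES_Sound mix = 14; EF_Sound mix = 14+8 = 22
ES_Color grade = 14; EF_Color grade = 14+15 = 29
ES_VFX = max(EF_Sound mix=22, EF_Color grade=29) = 29; EF_VFX = 29+3 = 32
Expected project duration μ = 32 days. Critical path: Editing → Color grade → VFX.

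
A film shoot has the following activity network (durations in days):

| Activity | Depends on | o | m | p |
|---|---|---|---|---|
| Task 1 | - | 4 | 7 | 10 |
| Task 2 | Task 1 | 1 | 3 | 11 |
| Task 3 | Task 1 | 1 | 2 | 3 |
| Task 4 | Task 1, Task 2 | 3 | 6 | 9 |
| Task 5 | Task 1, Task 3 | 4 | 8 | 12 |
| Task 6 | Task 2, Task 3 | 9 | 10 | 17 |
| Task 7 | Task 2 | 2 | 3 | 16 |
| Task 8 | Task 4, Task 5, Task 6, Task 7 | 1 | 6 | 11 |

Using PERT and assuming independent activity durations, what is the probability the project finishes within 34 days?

te_Task 1 = (4 + 4·7 + 10)/6 = 42/6 = 7; σ²_Task 1 = ((10−4)/6)² = 1.000
te_Task 2 = (1 + 4·3 + 11)/6 = 24/6 = 4; σ²_Task 2 = ((11−1)/6)² = 2.778
te_Task 3 = (1 + 4·2 + 3)/6 = 12/6 = 2; σ²_Task 3 = ((3−1)/6)² = 0.111
te_Task 4 = (3 + 4·6 + 9)/6 = 36/6 = 6; σ²_Task 4 = ((9−3)/6)² = 1.000
te_Task 5 = (4 + 4·8 + 12)/6 = 48/6 = 8; σ²_Task 5 = ((12−4)/6)² = 1.778
te_Task 6 = (9 + 4·10 + 17)/6 = 66/6 = 11; σ²_Task 6 = ((17−9)/6)² = 1.778
te_Task 7 = (2 + 4·3 + 16)/6 = 30/6 = 5; σ²_Task 7 = ((16−2)/6)² = 5.444
te_Task 8 = (1 + 4·6 + 11)/6 = 36/6 = 6; σ²_Task 8 = ((11−1)/6)² = 2.778

Forward pass:
ES_Task 1 = 0; EF_Task 1 = 7
ES_Task 2 = 7; EF_Task 2 = 7+4 = 11
ES_Task 3 = 7; EF_Task 3 = 7+2 = 9
ES_Task 4 = max(EF_Task 1=7, EF_Task 2=11) = 11; EF_Task 4 = 11+6 = 17
ES_Task 5 = max(EF_Task 1=7, EF_Task 3=9) = 9; EF_Task 5 = 9+8 = 17
ES_Task 6 = max(EF_Task 2=11, EF_Task 3=9) = 11; EF_Task 6 = 11+11 = 22
ES_Task 7 = 11; EF_Task 7 = 11+5 = 16
ES_Task 8 = max(EF_Task 4=17, EF_Task 5=17, EF_Task 6=22, EF_Task 7=16) = 22; EF_Task 8 = 22+6 = 28
Expected project duration μ = 28 days. Critical path: Task 1 → Task 2 → Task 6 → Task 8.

Variance along critical path = 1.000 + 2.778 + 1.778 + 2.778 = 8.333; σ = √8.333 = 2.887 days.
Z = (34 − 28) / 2.887 = 2.078
P(T ≤ 34) = Φ(2.078) ≈ 0.981

0.981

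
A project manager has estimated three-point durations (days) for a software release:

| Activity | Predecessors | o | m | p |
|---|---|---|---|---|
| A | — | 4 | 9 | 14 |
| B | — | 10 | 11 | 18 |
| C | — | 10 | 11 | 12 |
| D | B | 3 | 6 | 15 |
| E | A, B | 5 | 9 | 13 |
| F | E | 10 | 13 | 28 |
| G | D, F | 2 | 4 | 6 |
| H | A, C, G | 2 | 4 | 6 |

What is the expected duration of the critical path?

44 days

te_A = (4 + 4·9 + 14)/6 = 54/6 = 9
te_B = (10 + 4·11 + 18)/6 = 72/6 = 12
te_C = (10 + 4·11 + 12)/6 = 66/6 = 11
te_D = (3 + 4·6 + 15)/6 = 42/6 = 7
te_E = (5 + 4·9 + 13)/6 = 54/6 = 9
te_F = (10 + 4·13 + 28)/6 = 90/6 = 15
te_G = (2 + 4·4 + 6)/6 = 24/6 = 4
te_H = (2 + 4·4 + 6)/6 = 24/6 = 4

Forward pass:
ES_A = 0; EF_A = 9
ES_B = 0; EF_B = 12
ES_C = 0; EF_C = 11
ES_D = 12; EF_D = 12+7 = 19
ES_E = max(EF_A=9, EF_B=12) = 12; EF_E = 12+9 = 21
ES_F = 21; EF_F = 21+15 = 36
ES_G = max(EF_D=19, EF_F=36) = 36; EF_G = 36+4 = 40
ES_H = max(EF_A=9, EF_C=11, EF_G=40) = 40; EF_H = 40+4 = 44
Expected project duration μ = 44 days. Critical path: B → E → F → G → H.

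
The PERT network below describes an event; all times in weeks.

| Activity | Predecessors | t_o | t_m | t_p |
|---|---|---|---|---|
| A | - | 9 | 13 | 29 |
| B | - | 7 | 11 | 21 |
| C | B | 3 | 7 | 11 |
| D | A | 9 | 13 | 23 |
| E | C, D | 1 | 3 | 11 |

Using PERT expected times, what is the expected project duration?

te_A = (9 + 4·13 + 29)/6 = 90/6 = 15
te_B = (7 + 4·11 + 21)/6 = 72/6 = 12
te_C = (3 + 4·7 + 11)/6 = 42/6 = 7
te_D = (9 + 4·13 + 23)/6 = 84/6 = 14
te_E = (1 + 4·3 + 11)/6 = 24/6 = 4

Forward pass:
ES_A = 0; EF_A = 15
ES_B = 0; EF_B = 12
ES_C = 12; EF_C = 12+7 = 19
ES_D = 15; EF_D = 15+14 = 29
ES_E = max(EF_C=19, EF_D=29) = 29; EF_E = 29+4 = 33
Expected project duration μ = 33 weeks. Critical path: A → D → E.

33 weeks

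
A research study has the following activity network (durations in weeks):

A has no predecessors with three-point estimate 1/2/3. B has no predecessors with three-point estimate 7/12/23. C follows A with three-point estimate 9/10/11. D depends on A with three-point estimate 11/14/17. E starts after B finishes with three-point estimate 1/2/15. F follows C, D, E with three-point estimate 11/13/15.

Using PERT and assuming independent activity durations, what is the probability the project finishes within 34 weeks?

te_A = (1 + 4·2 + 3)/6 = 12/6 = 2; σ²_A = ((3−1)/6)² = 0.111
te_B = (7 + 4·12 + 23)/6 = 78/6 = 13; σ²_B = ((23−7)/6)² = 7.111
te_C = (9 + 4·10 + 11)/6 = 60/6 = 10; σ²_C = ((11−9)/6)² = 0.111
te_D = (11 + 4·14 + 17)/6 = 84/6 = 14; σ²_D = ((17−11)/6)² = 1.000
te_E = (1 + 4·2 + 15)/6 = 24/6 = 4; σ²_E = ((15−1)/6)² = 5.444
te_F = (11 + 4·13 + 15)/6 = 78/6 = 13; σ²_F = ((15−11)/6)² = 0.444

Forward pass:
ES_A = 0; EF_A = 2
ES_B = 0; EF_B = 13
ES_C = 2; EF_C = 2+10 = 12
ES_D = 2; EF_D = 2+14 = 16
ES_E = 13; EF_E = 13+4 = 17
ES_F = max(EF_C=12, EF_D=16, EF_E=17) = 17; EF_F = 17+13 = 30
Expected project duration μ = 30 weeks. Critical path: B → E → F.

Variance along critical path = 7.111 + 5.444 + 0.444 = 13.000; σ = √13.000 = 3.606 weeks.
Z = (34 − 30) / 3.606 = 1.109
P(T ≤ 34) = Φ(1.109) ≈ 0.866

0.866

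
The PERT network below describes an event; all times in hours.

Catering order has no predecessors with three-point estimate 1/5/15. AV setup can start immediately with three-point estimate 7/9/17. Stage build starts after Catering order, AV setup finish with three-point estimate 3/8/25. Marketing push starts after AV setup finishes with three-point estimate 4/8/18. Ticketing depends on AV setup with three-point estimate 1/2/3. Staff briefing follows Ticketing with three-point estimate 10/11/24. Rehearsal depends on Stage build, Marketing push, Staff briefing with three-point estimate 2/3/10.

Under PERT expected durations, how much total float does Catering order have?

9 hours

te_Catering order = (1 + 4·5 + 15)/6 = 36/6 = 6
te_AV setup = (7 + 4·9 + 17)/6 = 60/6 = 10
te_Stage build = (3 + 4·8 + 25)/6 = 60/6 = 10
te_Marketing push = (4 + 4·8 + 18)/6 = 54/6 = 9
te_Ticketing = (1 + 4·2 + 3)/6 = 12/6 = 2
te_Staff briefing = (10 + 4·11 + 24)/6 = 78/6 = 13
te_Rehearsal = (2 + 4·3 + 10)/6 = 24/6 = 4

Forward pass:
ES_Catering order = 0; EF_Catering order = 6
ES_AV setup = 0; EF_AV setup = 10
ES_Stage build = max(EF_Catering order=6, EF_AV setup=10) = 10; EF_Stage build = 10+10 = 20
ES_Marketing push = 10; EF_Marketing push = 10+9 = 19
ES_Ticketing = 10; EF_Ticketing = 10+2 = 12
ES_Staff briefing = 12; EF_Staff briefing = 12+13 = 25
ES_Rehearsal = max(EF_Stage build=20, EF_Marketing push=19, EF_Staff briefing=25) = 25; EF_Rehearsal = 25+4 = 29
Expected project duration μ = 29 hours. Critical path: AV setup → Ticketing → Staff briefing → Rehearsal.

Backward pass:
LF_Rehearsal = 29; LS_Rehearsal = 29−4 = 25
LF_Staff briefing = LS_Rehearsal = 25; LS_Staff briefing = 25−13 = 12
LF_Ticketing = LS_Staff briefing = 12; LS_Ticketing = 12−2 = 10
LF_Marketing push = LS_Rehearsal = 25; LS_Marketing push = 25−9 = 16
LF_Stage build = LS_Rehearsal = 25; LS_Stage build = 25−10 = 15
LF_AV setup = min(LS_Stage build=15, LS_Marketing push=16, LS_Ticketing=10) = 10; LS_AV setup = 10−10 = 0
LF_Catering order = LS_Stage build = 15; LS_Catering order = 15−6 = 9
Slack_Catering order = LS_Catering order − ES_Catering order = 9 − 0 = 9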